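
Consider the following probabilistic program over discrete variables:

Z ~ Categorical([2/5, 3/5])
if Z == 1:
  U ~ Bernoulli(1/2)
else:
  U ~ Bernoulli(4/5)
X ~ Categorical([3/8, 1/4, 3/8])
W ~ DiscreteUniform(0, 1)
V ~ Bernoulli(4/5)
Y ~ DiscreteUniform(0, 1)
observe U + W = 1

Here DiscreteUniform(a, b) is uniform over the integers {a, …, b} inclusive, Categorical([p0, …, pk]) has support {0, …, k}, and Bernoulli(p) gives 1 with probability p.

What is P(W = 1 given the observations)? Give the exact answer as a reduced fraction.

Enumerate traces; 48 have nonzero weight after conditioning:
  (Z=0, U=0, X=0, W=1, V=0, Y=0) weight 3/2000
  (Z=0, U=0, X=0, W=1, V=0, Y=1) weight 3/2000
  (Z=0, U=0, X=0, W=1, V=1, Y=0) weight 3/500
  (Z=0, U=0, X=0, W=1, V=1, Y=1) weight 3/500
  (Z=0, U=0, X=1, W=1, V=0, Y=0) weight 1/1000
  (Z=0, U=0, X=1, W=1, V=0, Y=1) weight 1/1000
  (Z=0, U=0, X=1, W=1, V=1, Y=0) weight 1/250
  (Z=0, U=0, X=1, W=1, V=1, Y=1) weight 1/250
  (Z=0, U=1, X=0, W=0, V=0, Y=0) weight 3/500
  … 39 more
Group by W:
  weight(W=0) = 31/100
  weight(W=1) = 19/100
Total weight = 31/100 + 19/100 = 1/2
P(W=0 | obs) = 31/100 / 1/2 = 31/50
P(W=1 | obs) = 19/100 / 1/2 = 19/50

P(W = 1 | obs) = 19/50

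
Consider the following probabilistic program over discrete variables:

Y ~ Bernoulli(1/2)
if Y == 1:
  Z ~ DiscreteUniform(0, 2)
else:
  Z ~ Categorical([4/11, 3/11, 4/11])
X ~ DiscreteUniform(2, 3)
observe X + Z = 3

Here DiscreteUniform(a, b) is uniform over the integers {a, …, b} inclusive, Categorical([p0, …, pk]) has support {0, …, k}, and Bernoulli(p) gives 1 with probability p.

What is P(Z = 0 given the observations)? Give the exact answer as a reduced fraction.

Enumerate traces; 4 have nonzero weight after conditioning:
  (Y=0, Z=0, X=3) weight 1/11
  (Y=0, Z=1, X=2) weight 3/44
  (Y=1, Z=0, X=3) weight 1/12
  (Y=1, Z=1, X=2) weight 1/12
Group by Z:
  weight(Z=0) = 23/132
  weight(Z=1) = 5/33
Total weight = 23/132 + 5/33 = 43/132
P(Z=0 | obs) = 23/132 / 43/132 = 23/43
P(Z=1 | obs) = 5/33 / 43/132 = 20/43

P(Z = 0 | obs) = 23/43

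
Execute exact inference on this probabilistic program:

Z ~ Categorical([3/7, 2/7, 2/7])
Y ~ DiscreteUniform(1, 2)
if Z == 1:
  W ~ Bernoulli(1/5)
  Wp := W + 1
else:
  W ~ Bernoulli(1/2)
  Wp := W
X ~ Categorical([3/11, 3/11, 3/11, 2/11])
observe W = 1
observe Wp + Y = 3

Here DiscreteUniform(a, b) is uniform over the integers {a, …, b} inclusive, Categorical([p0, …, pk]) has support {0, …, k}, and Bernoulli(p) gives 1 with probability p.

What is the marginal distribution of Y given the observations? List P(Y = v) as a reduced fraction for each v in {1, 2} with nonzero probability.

Enumerate traces; 12 have nonzero weight after conditioning:
  (Z=0, Y=2, W=1, X=0) weight 9/308
  (Z=0, Y=2, W=1, X=1) weight 9/308
  (Z=0, Y=2, W=1, X=2) weight 9/308
  (Z=0, Y=2, W=1, X=3) weight 3/154
  (Z=1, Y=1, W=1, X=0) weight 3/385
  (Z=1, Y=1, W=1, X=1) weight 3/385
  (Z=1, Y=1, W=1, X=2) weight 3/385
  (Z=1, Y=1, W=1, X=3) weight 2/385
  … 4 more
Group by Y:
  weight(Y=1) = 1/35
  weight(Y=2) = 5/28
Total weight = 1/35 + 5/28 = 29/140
P(Y=1 | obs) = 1/35 / 29/140 = 4/29
P(Y=2 | obs) = 5/28 / 29/140 = 25/29

P(Y=1) = 4/29, P(Y=2) = 25/29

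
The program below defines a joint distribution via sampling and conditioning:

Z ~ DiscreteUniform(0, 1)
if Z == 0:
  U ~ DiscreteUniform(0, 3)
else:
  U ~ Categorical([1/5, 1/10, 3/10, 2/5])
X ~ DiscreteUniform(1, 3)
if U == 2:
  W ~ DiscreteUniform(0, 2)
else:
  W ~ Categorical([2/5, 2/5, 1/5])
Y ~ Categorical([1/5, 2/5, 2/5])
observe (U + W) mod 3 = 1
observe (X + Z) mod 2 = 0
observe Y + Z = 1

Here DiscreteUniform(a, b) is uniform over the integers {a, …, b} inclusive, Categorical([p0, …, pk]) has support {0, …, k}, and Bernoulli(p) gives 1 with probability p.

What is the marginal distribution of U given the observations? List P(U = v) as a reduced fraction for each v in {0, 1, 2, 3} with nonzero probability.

P(U=0) = 54/229, P(U=1) = 42/229, P(U=2) = 55/229, P(U=3) = 78/229

Enumerate traces; 12 have nonzero weight after conditioning:
  (Z=0, U=0, X=2, W=1, Y=1) weight 1/150
  (Z=0, U=1, X=2, W=0, Y=1) weight 1/150
  (Z=0, U=2, X=2, W=2, Y=1) weight 1/180
  (Z=0, U=3, X=2, W=1, Y=1) weight 1/150
  (Z=1, U=0, X=1, W=1, Y=0) weight 1/375
  (Z=1, U=0, X=3, W=1, Y=0) weight 1/375
  (Z=1, U=1, X=1, W=0, Y=0) weight 1/750
  (Z=1, U=1, X=3, W=0, Y=0) weight 1/750
  … 4 more
Group by U:
  weight(U=0) = 3/250
  weight(U=1) = 7/750
  weight(U=2) = 11/900
  weight(U=3) = 13/750
Total weight = 3/250 + 7/750 + 11/900 + 13/750 = 229/4500
P(U=0 | obs) = 3/250 / 229/4500 = 54/229
P(U=1 | obs) = 7/750 / 229/4500 = 42/229
P(U=2 | obs) = 11/900 / 229/4500 = 55/229
P(U=3 | obs) = 13/750 / 229/4500 = 78/229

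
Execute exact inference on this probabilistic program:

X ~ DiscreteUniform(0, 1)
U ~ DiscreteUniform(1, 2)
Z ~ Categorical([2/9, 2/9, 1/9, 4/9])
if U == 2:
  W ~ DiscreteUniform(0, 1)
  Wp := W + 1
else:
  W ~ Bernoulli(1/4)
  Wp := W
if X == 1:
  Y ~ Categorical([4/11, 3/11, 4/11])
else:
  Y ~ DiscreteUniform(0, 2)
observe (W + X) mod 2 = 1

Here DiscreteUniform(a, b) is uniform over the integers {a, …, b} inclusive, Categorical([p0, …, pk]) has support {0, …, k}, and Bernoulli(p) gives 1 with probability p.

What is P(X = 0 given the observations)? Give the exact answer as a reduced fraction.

P(X = 0 | obs) = 3/8

Enumerate traces; 48 have nonzero weight after conditioning:
  (X=0, U=1, Z=0, W=1, Y=0) weight 1/216
  (X=0, U=1, Z=0, W=1, Y=1) weight 1/216
  (X=0, U=1, Z=0, W=1, Y=2) weight 1/216
  (X=0, U=1, Z=1, W=1, Y=0) weight 1/216
  (X=0, U=1, Z=1, W=1, Y=1) weight 1/216
  (X=0, U=1, Z=1, W=1, Y=2) weight 1/216
  (X=0, U=1, Z=2, W=1, Y=0) weight 1/432
  (X=0, U=1, Z=2, W=1, Y=1) weight 1/432
  (X=1, U=1, Z=0, W=0, Y=0) weight 1/66
  … 39 more
Group by X:
  weight(X=0) = 3/16
  weight(X=1) = 5/16
Total weight = 3/16 + 5/16 = 1/2
P(X=0 | obs) = 3/16 / 1/2 = 3/8
P(X=1 | obs) = 5/16 / 1/2 = 5/8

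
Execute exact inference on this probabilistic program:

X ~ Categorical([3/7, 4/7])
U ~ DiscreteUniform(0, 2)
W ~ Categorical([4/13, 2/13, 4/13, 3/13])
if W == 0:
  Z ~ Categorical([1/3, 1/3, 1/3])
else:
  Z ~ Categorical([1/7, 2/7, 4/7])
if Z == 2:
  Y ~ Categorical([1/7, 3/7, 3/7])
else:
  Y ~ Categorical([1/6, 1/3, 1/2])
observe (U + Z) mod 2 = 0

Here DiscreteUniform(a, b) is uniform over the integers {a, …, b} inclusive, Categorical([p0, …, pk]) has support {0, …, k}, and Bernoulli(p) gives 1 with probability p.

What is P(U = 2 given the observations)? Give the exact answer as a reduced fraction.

P(U = 2 | obs) = 191/464

Enumerate traces; 120 have nonzero weight after conditioning:
  (X=0, U=0, W=0, Z=0, Y=0) weight 2/819
  (X=0, U=0, W=0, Z=0, Y=1) weight 4/819
  (X=0, U=0, W=0, Z=0, Y=2) weight 2/273
  (X=0, U=0, W=0, Z=2, Y=0) weight 4/1911
  (X=0, U=0, W=0, Z=2, Y=1) weight 4/637
  (X=0, U=0, W=0, Z=2, Y=2) weight 4/637
  (X=0, U=0, W=1, Z=0, Y=0) weight 1/1911
  (X=0, U=0, W=1, Z=0, Y=1) weight 2/1911
  (X=0, U=1, W=0, Z=1, Y=0) weight 2/819
  (X=0, U=2, W=0, Z=0, Y=0) weight 2/819
  … 110 more
Group by U:
  weight(U=0) = 191/819
  weight(U=1) = 82/819
  weight(U=2) = 191/819
Total weight = 191/819 + 82/819 + 191/819 = 464/819
P(U=0 | obs) = 191/819 / 464/819 = 191/464
P(U=1 | obs) = 82/819 / 464/819 = 41/232
P(U=2 | obs) = 191/819 / 464/819 = 191/464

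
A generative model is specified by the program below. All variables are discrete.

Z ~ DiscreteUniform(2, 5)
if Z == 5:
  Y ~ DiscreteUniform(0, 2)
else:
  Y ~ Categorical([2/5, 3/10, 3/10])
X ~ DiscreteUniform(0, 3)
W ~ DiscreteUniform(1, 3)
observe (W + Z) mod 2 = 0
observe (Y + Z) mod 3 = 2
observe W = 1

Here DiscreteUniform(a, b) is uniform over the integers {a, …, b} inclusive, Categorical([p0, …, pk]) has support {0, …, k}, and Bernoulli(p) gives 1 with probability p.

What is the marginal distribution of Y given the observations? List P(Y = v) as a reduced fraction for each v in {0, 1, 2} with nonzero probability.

P(Y=0) = 10/19, P(Y=2) = 9/19

Enumerate traces; 8 have nonzero weight after conditioning:
  (Z=3, Y=2, X=0, W=1) weight 1/160
  (Z=3, Y=2, X=1, W=1) weight 1/160
  (Z=3, Y=2, X=2, W=1) weight 1/160
  (Z=3, Y=2, X=3, W=1) weight 1/160
  (Z=5, Y=0, X=0, W=1) weight 1/144
  (Z=5, Y=0, X=1, W=1) weight 1/144
  (Z=5, Y=0, X=2, W=1) weight 1/144
  (Z=5, Y=0, X=3, W=1) weight 1/144
Group by Y:
  weight(Y=0) = 1/36
  weight(Y=2) = 1/40
Total weight = 1/36 + 1/40 = 19/360
P(Y=0 | obs) = 1/36 / 19/360 = 10/19
P(Y=2 | obs) = 1/40 / 19/360 = 9/19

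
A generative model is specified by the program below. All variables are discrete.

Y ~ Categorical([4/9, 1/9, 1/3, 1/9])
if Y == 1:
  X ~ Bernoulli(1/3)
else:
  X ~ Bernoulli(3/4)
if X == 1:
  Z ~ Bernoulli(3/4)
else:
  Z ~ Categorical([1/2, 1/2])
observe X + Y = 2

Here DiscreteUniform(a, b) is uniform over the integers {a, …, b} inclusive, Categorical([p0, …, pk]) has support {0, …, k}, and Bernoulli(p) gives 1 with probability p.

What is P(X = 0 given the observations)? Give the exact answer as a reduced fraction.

P(X = 0 | obs) = 9/13

Enumerate traces; 4 have nonzero weight after conditioning:
  (Y=1, X=1, Z=0) weight 1/108
  (Y=1, X=1, Z=1) weight 1/36
  (Y=2, X=0, Z=0) weight 1/24
  (Y=2, X=0, Z=1) weight 1/24
Group by X:
  weight(X=0) = 1/12
  weight(X=1) = 1/27
Total weight = 1/12 + 1/27 = 13/108
P(X=0 | obs) = 1/12 / 13/108 = 9/13
P(X=1 | obs) = 1/27 / 13/108 = 4/13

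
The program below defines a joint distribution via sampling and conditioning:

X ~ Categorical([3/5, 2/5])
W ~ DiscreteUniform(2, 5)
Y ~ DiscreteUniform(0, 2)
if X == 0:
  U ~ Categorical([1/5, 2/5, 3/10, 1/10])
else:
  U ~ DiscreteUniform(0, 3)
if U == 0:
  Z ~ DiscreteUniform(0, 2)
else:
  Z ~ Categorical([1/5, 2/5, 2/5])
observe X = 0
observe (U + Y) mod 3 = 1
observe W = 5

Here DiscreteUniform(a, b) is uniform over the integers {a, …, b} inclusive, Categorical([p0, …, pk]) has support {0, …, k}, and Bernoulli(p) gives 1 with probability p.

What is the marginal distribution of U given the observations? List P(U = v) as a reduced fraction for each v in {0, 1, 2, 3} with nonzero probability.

Enumerate traces; 12 have nonzero weight after conditioning:
  (X=0, W=5, Y=0, U=1, Z=0) weight 1/250
  (X=0, W=5, Y=0, U=1, Z=1) weight 1/125
  (X=0, W=5, Y=0, U=1, Z=2) weight 1/125
  (X=0, W=5, Y=1, U=0, Z=0) weight 1/300
  (X=0, W=5, Y=1, U=0, Z=1) weight 1/300
  (X=0, W=5, Y=1, U=0, Z=2) weight 1/300
  (X=0, W=5, Y=1, U=3, Z=0) weight 1/1000
  (X=0, W=5, Y=1, U=3, Z=1) weight 1/500
  (X=0, W=5, Y=2, U=2, Z=0) weight 3/1000
  … 3 more
Group by U:
  weight(U=0) = 1/100
  weight(U=1) = 1/50
  weight(U=2) = 3/200
  weight(U=3) = 1/200
Total weight = 1/100 + 1/50 + 3/200 + 1/200 = 1/20
P(U=0 | obs) = 1/100 / 1/20 = 1/5
P(U=1 | obs) = 1/50 / 1/20 = 2/5
P(U=2 | obs) = 3/200 / 1/20 = 3/10
P(U=3 | obs) = 1/200 / 1/20 = 1/10

P(U=0) = 1/5, P(U=1) = 2/5, P(U=2) = 3/10, P(U=3) = 1/10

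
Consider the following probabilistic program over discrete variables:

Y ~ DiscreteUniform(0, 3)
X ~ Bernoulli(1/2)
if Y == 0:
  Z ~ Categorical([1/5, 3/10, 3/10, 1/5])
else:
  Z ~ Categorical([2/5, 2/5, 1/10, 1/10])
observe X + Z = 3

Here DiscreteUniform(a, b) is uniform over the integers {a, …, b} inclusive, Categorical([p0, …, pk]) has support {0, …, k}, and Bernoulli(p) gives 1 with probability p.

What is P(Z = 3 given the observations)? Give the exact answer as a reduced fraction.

Enumerate traces; 8 have nonzero weight after conditioning:
  (Y=0, X=0, Z=3) weight 1/40
  (Y=0, X=1, Z=2) weight 3/80
  (Y=1, X=0, Z=3) weight 1/80
  (Y=1, X=1, Z=2) weight 1/80
  (Y=2, X=0, Z=3) weight 1/80
  (Y=2, X=1, Z=2) weight 1/80
  (Y=3, X=0, Z=3) weight 1/80
  (Y=3, X=1, Z=2) weight 1/80
Group by Z:
  weight(Z=2) = 3/40
  weight(Z=3) = 1/16
Total weight = 3/40 + 1/16 = 11/80
P(Z=2 | obs) = 3/40 / 11/80 = 6/11
P(Z=3 | obs) = 1/16 / 11/80 = 5/11

P(Z = 3 | obs) = 5/11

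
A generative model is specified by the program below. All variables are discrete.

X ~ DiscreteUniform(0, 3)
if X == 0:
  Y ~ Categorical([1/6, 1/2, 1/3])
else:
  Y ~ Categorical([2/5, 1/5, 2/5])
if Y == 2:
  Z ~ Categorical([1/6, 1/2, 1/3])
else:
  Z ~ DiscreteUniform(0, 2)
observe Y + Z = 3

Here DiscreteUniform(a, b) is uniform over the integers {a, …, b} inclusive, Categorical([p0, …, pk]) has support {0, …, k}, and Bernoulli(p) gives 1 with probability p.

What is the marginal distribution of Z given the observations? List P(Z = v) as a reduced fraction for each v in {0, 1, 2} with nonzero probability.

P(Z=1) = 23/34, P(Z=2) = 11/34

Enumerate traces; 8 have nonzero weight after conditioning:
  (X=0, Y=1, Z=2) weight 1/24
  (X=0, Y=2, Z=1) weight 1/24
  (X=1, Y=1, Z=2) weight 1/60
  (X=1, Y=2, Z=1) weight 1/20
  (X=2, Y=1, Z=2) weight 1/60
  (X=2, Y=2, Z=1) weight 1/20
  (X=3, Y=1, Z=2) weight 1/60
  (X=3, Y=2, Z=1) weight 1/20
Group by Z:
  weight(Z=1) = 23/120
  weight(Z=2) = 11/120
Total weight = 23/120 + 11/120 = 17/60
P(Z=1 | obs) = 23/120 / 17/60 = 23/34
P(Z=2 | obs) = 11/120 / 17/60 = 11/34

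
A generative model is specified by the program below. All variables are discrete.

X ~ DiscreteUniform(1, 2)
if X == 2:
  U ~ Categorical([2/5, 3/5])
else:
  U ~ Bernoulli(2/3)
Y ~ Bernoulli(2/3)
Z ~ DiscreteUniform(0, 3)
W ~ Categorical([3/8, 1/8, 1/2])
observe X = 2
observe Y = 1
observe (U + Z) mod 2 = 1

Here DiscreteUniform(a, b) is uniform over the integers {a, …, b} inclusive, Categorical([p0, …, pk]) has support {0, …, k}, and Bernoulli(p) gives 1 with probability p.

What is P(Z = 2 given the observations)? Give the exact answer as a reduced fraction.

Enumerate traces; 12 have nonzero weight after conditioning:
  (X=2, U=0, Y=1, Z=1, W=0) weight 1/80
  (X=2, U=0, Y=1, Z=1, W=1) weight 1/240
  (X=2, U=0, Y=1, Z=1, W=2) weight 1/60
  (X=2, U=0, Y=1, Z=3, W=0) weight 1/80
  (X=2, U=0, Y=1, Z=3, W=1) weight 1/240
  (X=2, U=0, Y=1, Z=3, W=2) weight 1/60
  (X=2, U=1, Y=1, Z=0, W=0) weight 3/160
  (X=2, U=1, Y=1, Z=0, W=1) weight 1/160
  (X=2, U=1, Y=1, Z=2, W=0) weight 3/160
  … 3 more
Group by Z:
  weight(Z=0) = 1/20
  weight(Z=1) = 1/30
  weight(Z=2) = 1/20
  weight(Z=3) = 1/30
Total weight = 1/20 + 1/30 + 1/20 + 1/30 = 1/6
P(Z=0 | obs) = 1/20 / 1/6 = 3/10
P(Z=1 | obs) = 1/30 / 1/6 = 1/5
P(Z=2 | obs) = 1/20 / 1/6 = 3/10
P(Z=3 | obs) = 1/30 / 1/6 = 1/5

P(Z = 2 | obs) = 3/10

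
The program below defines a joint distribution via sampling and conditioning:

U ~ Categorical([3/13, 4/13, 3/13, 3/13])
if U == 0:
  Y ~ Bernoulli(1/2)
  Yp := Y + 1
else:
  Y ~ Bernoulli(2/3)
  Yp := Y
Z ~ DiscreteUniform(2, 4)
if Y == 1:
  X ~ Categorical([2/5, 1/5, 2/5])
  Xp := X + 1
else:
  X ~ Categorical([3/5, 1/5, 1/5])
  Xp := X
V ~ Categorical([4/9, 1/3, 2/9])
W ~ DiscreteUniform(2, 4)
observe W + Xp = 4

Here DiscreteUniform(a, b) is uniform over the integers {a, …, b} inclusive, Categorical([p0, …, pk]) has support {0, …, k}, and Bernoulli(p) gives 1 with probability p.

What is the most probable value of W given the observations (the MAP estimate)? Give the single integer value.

Enumerate traces; 180 have nonzero weight after conditioning:
  (U=0, Y=0, Z=2, X=0, V=0, W=4) weight 2/585
  (U=0, Y=0, Z=2, X=0, V=1, W=4) weight 1/390
  (U=0, Y=0, Z=2, X=0, V=2, W=4) weight 1/585
  (U=0, Y=0, Z=2, X=1, V=0, W=3) weight 2/1755
  (U=0, Y=0, Z=2, X=1, V=1, W=3) weight 1/1170
  (U=0, Y=0, Z=2, X=1, V=2, W=3) weight 1/1755
  (U=0, Y=0, Z=2, X=2, V=0, W=2) weight 2/1755
  (U=0, Y=0, Z=2, X=2, V=1, W=2) weight 1/1170
  … 172 more
Group by W:
  weight(W=2) = 1/15
  weight(W=3) = 127/1170
  weight(W=4) = 29/390
Total weight = 1/15 + 127/1170 + 29/390 = 146/585
P(W=2 | obs) = 1/15 / 146/585 = 39/146
P(W=3 | obs) = 127/1170 / 146/585 = 127/292
P(W=4 | obs) = 29/390 / 146/585 = 87/292
argmax = 3

argmax_v P(W = v | obs) = 3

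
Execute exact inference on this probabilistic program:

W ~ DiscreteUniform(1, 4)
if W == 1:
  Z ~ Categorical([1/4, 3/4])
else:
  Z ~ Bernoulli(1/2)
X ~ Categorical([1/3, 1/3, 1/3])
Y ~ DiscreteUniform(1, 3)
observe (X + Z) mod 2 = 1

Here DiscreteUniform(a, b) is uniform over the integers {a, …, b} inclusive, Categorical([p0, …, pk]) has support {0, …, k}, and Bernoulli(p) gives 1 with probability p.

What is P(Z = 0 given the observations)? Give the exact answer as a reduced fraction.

P(Z = 0 | obs) = 7/25

Enumerate traces; 36 have nonzero weight after conditioning:
  (W=1, Z=0, X=1, Y=1) weight 1/144
  (W=1, Z=0, X=1, Y=2) weight 1/144
  (W=1, Z=0, X=1, Y=3) weight 1/144
  (W=1, Z=1, X=0, Y=1) weight 1/48
  (W=1, Z=1, X=0, Y=2) weight 1/48
  (W=1, Z=1, X=0, Y=3) weight 1/48
  (W=1, Z=1, X=2, Y=1) weight 1/48
  (W=1, Z=1, X=2, Y=2) weight 1/48
  … 28 more
Group by Z:
  weight(Z=0) = 7/48
  weight(Z=1) = 3/8
Total weight = 7/48 + 3/8 = 25/48
P(Z=0 | obs) = 7/48 / 25/48 = 7/25
P(Z=1 | obs) = 3/8 / 25/48 = 18/25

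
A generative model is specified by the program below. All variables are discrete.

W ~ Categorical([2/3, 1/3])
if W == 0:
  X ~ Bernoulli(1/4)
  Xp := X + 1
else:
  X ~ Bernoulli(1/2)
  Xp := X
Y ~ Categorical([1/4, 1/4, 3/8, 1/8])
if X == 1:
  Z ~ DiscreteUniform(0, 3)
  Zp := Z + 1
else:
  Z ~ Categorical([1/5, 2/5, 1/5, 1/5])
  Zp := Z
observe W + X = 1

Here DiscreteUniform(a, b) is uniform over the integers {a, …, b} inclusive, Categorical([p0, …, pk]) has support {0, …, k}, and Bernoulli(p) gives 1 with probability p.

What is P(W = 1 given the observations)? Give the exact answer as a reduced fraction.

P(W = 1 | obs) = 1/2

Enumerate traces; 32 have nonzero weight after conditioning:
  (W=0, X=1, Y=0, Z=0) weight 1/96
  (W=0, X=1, Y=0, Z=1) weight 1/96
  (W=0, X=1, Y=0, Z=2) weight 1/96
  (W=0, X=1, Y=0, Z=3) weight 1/96
  (W=0, X=1, Y=1, Z=0) weight 1/96
  (W=0, X=1, Y=1, Z=1) weight 1/96
  (W=0, X=1, Y=1, Z=2) weight 1/96
  (W=0, X=1, Y=1, Z=3) weight 1/96
  (W=1, X=0, Y=0, Z=0) weight 1/120
  … 23 more
Group by W:
  weight(W=0) = 1/6
  weight(W=1) = 1/6
Total weight = 1/6 + 1/6 = 1/3
P(W=0 | obs) = 1/6 / 1/3 = 1/2
P(W=1 | obs) = 1/6 / 1/3 = 1/2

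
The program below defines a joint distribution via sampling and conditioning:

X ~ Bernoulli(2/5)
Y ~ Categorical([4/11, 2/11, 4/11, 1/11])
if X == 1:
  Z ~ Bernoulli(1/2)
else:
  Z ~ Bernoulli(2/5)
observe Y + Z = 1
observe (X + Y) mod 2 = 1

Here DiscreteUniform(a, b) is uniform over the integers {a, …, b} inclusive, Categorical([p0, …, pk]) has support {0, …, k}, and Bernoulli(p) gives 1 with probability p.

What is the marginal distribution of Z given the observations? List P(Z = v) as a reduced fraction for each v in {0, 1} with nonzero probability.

Enumerate traces; 2 have nonzero weight after conditioning:
  (X=0, Y=1, Z=0) weight 18/275
  (X=1, Y=0, Z=1) weight 4/55
Group by Z:
  weight(Z=0) = 18/275
  weight(Z=1) = 4/55
Total weight = 18/275 + 4/55 = 38/275
P(Z=0 | obs) = 18/275 / 38/275 = 9/19
P(Z=1 | obs) = 4/55 / 38/275 = 10/19

P(Z=0) = 9/19, P(Z=1) = 10/19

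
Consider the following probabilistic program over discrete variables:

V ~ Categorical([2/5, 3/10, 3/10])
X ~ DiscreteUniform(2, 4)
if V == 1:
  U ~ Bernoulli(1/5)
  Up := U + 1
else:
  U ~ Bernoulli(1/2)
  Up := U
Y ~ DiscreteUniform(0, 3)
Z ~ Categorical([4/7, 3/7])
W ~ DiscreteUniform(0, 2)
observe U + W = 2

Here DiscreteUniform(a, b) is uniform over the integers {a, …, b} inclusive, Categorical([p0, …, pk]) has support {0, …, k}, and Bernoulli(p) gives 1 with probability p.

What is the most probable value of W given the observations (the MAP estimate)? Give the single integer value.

argmax_v P(W = v | obs) = 2

Enumerate traces; 144 have nonzero weight after conditioning:
  (V=0, X=2, U=0, Y=0, Z=0, W=2) weight 1/315
  (V=0, X=2, U=0, Y=0, Z=1, W=2) weight 1/420
  (V=0, X=2, U=0, Y=1, Z=0, W=2) weight 1/315
  (V=0, X=2, U=0, Y=1, Z=1, W=2) weight 1/420
  (V=0, X=2, U=0, Y=2, Z=0, W=2) weight 1/315
  (V=0, X=2, U=0, Y=2, Z=1, W=2) weight 1/420
  (V=0, X=2, U=0, Y=3, Z=0, W=2) weight 1/315
  (V=0, X=2, U=0, Y=3, Z=1, W=2) weight 1/420
  (V=0, X=2, U=1, Y=0, Z=0, W=1) weight 1/315
  … 135 more
Group by W:
  weight(W=1) = 41/300
  weight(W=2) = 59/300
Total weight = 41/300 + 59/300 = 1/3
P(W=1 | obs) = 41/300 / 1/3 = 41/100
P(W=2 | obs) = 59/300 / 1/3 = 59/100
argmax = 2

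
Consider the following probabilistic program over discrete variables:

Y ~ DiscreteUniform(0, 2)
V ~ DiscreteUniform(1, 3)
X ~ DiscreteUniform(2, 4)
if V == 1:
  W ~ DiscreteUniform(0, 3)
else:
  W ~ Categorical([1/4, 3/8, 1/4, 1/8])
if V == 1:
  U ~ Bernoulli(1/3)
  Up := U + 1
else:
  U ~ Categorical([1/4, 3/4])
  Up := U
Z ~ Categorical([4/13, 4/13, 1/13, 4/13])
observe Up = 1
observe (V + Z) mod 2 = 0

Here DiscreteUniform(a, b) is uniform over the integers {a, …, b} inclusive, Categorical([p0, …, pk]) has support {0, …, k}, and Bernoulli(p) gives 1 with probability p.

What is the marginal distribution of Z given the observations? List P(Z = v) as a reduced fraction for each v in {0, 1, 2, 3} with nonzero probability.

P(Z=0) = 36/181, P(Z=1) = 68/181, P(Z=2) = 9/181, P(Z=3) = 68/181

Enumerate traces; 216 have nonzero weight after conditioning:
  (Y=0, V=1, X=2, W=0, U=0, Z=1) weight 2/1053
  (Y=0, V=1, X=2, W=0, U=0, Z=3) weight 2/1053
  (Y=0, V=1, X=2, W=1, U=0, Z=1) weight 2/1053
  (Y=0, V=1, X=2, W=1, U=0, Z=3) weight 2/1053
  (Y=0, V=1, X=2, W=2, U=0, Z=1) weight 2/1053
  (Y=0, V=1, X=2, W=2, U=0, Z=3) weight 2/1053
  (Y=0, V=1, X=2, W=3, U=0, Z=1) weight 2/1053
  (Y=0, V=1, X=2, W=3, U=0, Z=3) weight 2/1053
  (Y=0, V=2, X=2, W=0, U=1, Z=0) weight 1/468
  (Y=0, V=2, X=2, W=0, U=1, Z=2) weight 1/1872
  … 206 more
Group by Z:
  weight(Z=0) = 1/13
  weight(Z=1) = 17/117
  weight(Z=2) = 1/52
  weight(Z=3) = 17/117
Total weight = 1/13 + 17/117 + 1/52 + 17/117 = 181/468
P(Z=0 | obs) = 1/13 / 181/468 = 36/181
P(Z=1 | obs) = 17/117 / 181/468 = 68/181
P(Z=2 | obs) = 1/52 / 181/468 = 9/181
P(Z=3 | obs) = 17/117 / 181/468 = 68/181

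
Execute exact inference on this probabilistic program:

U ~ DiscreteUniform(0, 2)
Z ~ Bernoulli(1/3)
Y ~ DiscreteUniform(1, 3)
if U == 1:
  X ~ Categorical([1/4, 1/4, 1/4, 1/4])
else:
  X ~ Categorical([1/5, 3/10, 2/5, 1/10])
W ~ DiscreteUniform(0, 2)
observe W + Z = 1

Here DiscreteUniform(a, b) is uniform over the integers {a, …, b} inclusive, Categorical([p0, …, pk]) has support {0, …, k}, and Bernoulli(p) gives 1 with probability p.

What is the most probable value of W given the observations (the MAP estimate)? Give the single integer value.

Enumerate traces; 72 have nonzero weight after conditioning:
  (U=0, Z=0, Y=1, X=0, W=1) weight 2/405
  (U=0, Z=0, Y=1, X=1, W=1) weight 1/135
  (U=0, Z=0, Y=1, X=2, W=1) weight 4/405
  (U=0, Z=0, Y=1, X=3, W=1) weight 1/405
  (U=0, Z=0, Y=2, X=0, W=1) weight 2/405
  (U=0, Z=0, Y=2, X=1, W=1) weight 1/135
  (U=0, Z=0, Y=2, X=2, W=1) weight 4/405
  (U=0, Z=0, Y=2, X=3, W=1) weight 1/405
  (U=0, Z=1, Y=1, X=0, W=0) weight 1/405
  … 63 more
Group by W:
  weight(W=0) = 1/9
  weight(W=1) = 2/9
Total weight = 1/9 + 2/9 = 1/3
P(W=0 | obs) = 1/9 / 1/3 = 1/3
P(W=1 | obs) = 2/9 / 1/3 = 2/3
argmax = 1

argmax_v P(W = v | obs) = 1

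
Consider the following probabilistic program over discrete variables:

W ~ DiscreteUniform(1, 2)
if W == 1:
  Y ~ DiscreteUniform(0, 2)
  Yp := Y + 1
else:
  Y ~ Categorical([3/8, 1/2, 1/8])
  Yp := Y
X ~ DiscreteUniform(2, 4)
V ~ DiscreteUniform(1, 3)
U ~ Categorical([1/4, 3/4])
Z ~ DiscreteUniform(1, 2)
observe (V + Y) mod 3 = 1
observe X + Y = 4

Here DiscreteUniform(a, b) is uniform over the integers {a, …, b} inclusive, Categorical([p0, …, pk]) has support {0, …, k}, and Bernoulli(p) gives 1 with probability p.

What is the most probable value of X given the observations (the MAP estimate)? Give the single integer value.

Enumerate traces; 24 have nonzero weight after conditioning:
  (W=1, Y=0, X=4, V=1, U=0, Z=1) weight 1/432
  (W=1, Y=0, X=4, V=1, U=0, Z=2) weight 1/432
  (W=1, Y=0, X=4, V=1, U=1, Z=1) weight 1/144
  (W=1, Y=0, X=4, V=1, U=1, Z=2) weight 1/144
  (W=1, Y=1, X=3, V=3, U=0, Z=1) weight 1/432
  (W=1, Y=1, X=3, V=3, U=0, Z=2) weight 1/432
  (W=1, Y=1, X=3, V=3, U=1, Z=1) weight 1/144
  (W=1, Y=1, X=3, V=3, U=1, Z=2) weight 1/144
  (W=1, Y=2, X=2, V=2, U=0, Z=1) weight 1/432
  … 15 more
Group by X:
  weight(X=2) = 11/432
  weight(X=3) = 5/108
  weight(X=4) = 17/432
Total weight = 11/432 + 5/108 + 17/432 = 1/9
P(X=2 | obs) = 11/432 / 1/9 = 11/48
P(X=3 | obs) = 5/108 / 1/9 = 5/12
P(X=4 | obs) = 17/432 / 1/9 = 17/48
argmax = 3

argmax_v P(X = v | obs) = 3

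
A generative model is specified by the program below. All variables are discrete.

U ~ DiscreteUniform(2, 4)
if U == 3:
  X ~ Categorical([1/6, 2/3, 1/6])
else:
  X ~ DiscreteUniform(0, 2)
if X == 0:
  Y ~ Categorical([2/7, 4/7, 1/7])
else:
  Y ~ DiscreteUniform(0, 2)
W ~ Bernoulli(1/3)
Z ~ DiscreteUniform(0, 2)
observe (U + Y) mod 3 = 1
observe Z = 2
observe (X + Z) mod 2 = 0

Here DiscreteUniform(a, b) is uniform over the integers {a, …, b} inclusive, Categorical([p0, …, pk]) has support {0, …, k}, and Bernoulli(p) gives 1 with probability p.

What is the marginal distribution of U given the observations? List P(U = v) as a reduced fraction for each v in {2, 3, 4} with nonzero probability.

P(U=2) = 4/13, P(U=3) = 19/65, P(U=4) = 2/5

Enumerate traces; 12 have nonzero weight after conditioning:
  (U=2, X=0, Y=2, W=0, Z=2) weight 2/567
  (U=2, X=0, Y=2, W=1, Z=2) weight 1/567
  (U=2, X=2, Y=2, W=0, Z=2) weight 2/243
  (U=2, X=2, Y=2, W=1, Z=2) weight 1/243
  (U=3, X=0, Y=1, W=0, Z=2) weight 4/567
  (U=3, X=0, Y=1, W=1, Z=2) weight 2/567
  (U=3, X=2, Y=1, W=0, Z=2) weight 1/243
  (U=3, X=2, Y=1, W=1, Z=2) weight 1/486
  (U=4, X=0, Y=0, W=0, Z=2) weight 4/567
  … 3 more
Group by U:
  weight(U=2) = 10/567
  weight(U=3) = 19/1134
  weight(U=4) = 13/567
Total weight = 10/567 + 19/1134 + 13/567 = 65/1134
P(U=2 | obs) = 10/567 / 65/1134 = 4/13
P(U=3 | obs) = 19/1134 / 65/1134 = 19/65
P(U=4 | obs) = 13/567 / 65/1134 = 2/5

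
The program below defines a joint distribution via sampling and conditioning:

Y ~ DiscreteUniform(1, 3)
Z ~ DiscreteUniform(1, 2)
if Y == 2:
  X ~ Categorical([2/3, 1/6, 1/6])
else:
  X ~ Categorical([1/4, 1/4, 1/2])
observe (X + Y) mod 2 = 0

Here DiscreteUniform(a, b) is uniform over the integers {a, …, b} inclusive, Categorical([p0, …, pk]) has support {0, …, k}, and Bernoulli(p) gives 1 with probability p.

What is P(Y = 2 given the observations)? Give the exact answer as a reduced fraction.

P(Y = 2 | obs) = 5/8

Enumerate traces; 8 have nonzero weight after conditioning:
  (Y=1, Z=1, X=1) weight 1/24
  (Y=1, Z=2, X=1) weight 1/24
  (Y=2, Z=1, X=0) weight 1/9
  (Y=2, Z=1, X=2) weight 1/36
  (Y=2, Z=2, X=0) weight 1/9
  (Y=2, Z=2, X=2) weight 1/36
  (Y=3, Z=1, X=1) weight 1/24
  (Y=3, Z=2, X=1) weight 1/24
Group by Y:
  weight(Y=1) = 1/12
  weight(Y=2) = 5/18
  weight(Y=3) = 1/12
Total weight = 1/12 + 5/18 + 1/12 = 4/9
P(Y=1 | obs) = 1/12 / 4/9 = 3/16
P(Y=2 | obs) = 5/18 / 4/9 = 5/8
P(Y=3 | obs) = 1/12 / 4/9 = 3/16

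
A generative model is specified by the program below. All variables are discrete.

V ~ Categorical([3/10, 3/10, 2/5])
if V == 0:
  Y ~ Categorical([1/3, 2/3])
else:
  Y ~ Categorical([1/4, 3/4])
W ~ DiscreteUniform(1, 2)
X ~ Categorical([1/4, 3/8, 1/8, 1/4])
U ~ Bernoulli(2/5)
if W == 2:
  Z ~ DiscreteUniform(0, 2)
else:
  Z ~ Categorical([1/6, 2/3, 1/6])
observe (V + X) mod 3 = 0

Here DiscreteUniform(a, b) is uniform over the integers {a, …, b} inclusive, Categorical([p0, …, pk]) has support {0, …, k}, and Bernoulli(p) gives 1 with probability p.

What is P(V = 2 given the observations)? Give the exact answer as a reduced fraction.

Enumerate traces; 96 have nonzero weight after conditioning:
  (V=0, Y=0, W=1, X=0, U=0, Z=0) weight 1/800
  (V=0, Y=0, W=1, X=0, U=0, Z=1) weight 1/200
  (V=0, Y=0, W=1, X=0, U=0, Z=2) weight 1/800
  (V=0, Y=0, W=1, X=0, U=1, Z=0) weight 1/1200
  (V=0, Y=0, W=1, X=0, U=1, Z=1) weight 1/300
  (V=0, Y=0, W=1, X=0, U=1, Z=2) weight 1/1200
  (V=0, Y=0, W=1, X=3, U=0, Z=0) weight 1/800
  (V=0, Y=0, W=1, X=3, U=0, Z=1) weight 1/200
  (V=1, Y=0, W=1, X=2, U=0, Z=0) weight 3/6400
  (V=2, Y=0, W=1, X=1, U=0, Z=0) weight 3/1600
  … 86 more
Group by V:
  weight(V=0) = 3/20
  weight(V=1) = 3/80
  weight(V=2) = 3/20
Total weight = 3/20 + 3/80 + 3/20 = 27/80
P(V=0 | obs) = 3/20 / 27/80 = 4/9
P(V=1 | obs) = 3/80 / 27/80 = 1/9
P(V=2 | obs) = 3/20 / 27/80 = 4/9

P(V = 2 | obs) = 4/9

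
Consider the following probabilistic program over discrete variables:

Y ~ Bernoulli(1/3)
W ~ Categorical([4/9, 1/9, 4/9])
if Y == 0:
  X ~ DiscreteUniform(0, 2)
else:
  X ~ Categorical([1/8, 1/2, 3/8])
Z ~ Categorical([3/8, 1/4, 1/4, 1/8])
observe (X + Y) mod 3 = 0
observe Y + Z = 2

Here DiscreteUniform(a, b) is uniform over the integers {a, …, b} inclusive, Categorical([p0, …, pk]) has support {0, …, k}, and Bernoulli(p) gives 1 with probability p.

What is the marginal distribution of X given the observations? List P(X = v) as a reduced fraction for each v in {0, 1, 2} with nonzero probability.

P(X=0) = 16/25, P(X=2) = 9/25

Enumerate traces; 6 have nonzero weight after conditioning:
  (Y=0, W=0, X=0, Z=2) weight 2/81
  (Y=0, W=1, X=0, Z=2) weight 1/162
  (Y=0, W=2, X=0, Z=2) weight 2/81
  (Y=1, W=0, X=2, Z=1) weight 1/72
  (Y=1, W=1, X=2, Z=1) weight 1/288
  (Y=1, W=2, X=2, Z=1) weight 1/72
Group by X:
  weight(X=0) = 1/18
  weight(X=2) = 1/32
Total weight = 1/18 + 1/32 = 25/288
P(X=0 | obs) = 1/18 / 25/288 = 16/25
P(X=2 | obs) = 1/32 / 25/288 = 9/25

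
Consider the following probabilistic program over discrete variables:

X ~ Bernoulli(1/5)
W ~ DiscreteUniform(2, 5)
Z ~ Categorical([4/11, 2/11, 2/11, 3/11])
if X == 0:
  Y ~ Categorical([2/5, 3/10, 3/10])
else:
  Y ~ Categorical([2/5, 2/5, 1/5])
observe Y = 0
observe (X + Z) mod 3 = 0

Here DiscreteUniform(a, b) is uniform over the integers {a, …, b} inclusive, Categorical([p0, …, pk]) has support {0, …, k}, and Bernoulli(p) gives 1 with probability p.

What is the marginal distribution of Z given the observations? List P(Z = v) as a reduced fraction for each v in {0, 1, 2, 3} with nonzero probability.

Enumerate traces; 12 have nonzero weight after conditioning:
  (X=0, W=2, Z=0, Y=0) weight 8/275
  (X=0, W=2, Z=3, Y=0) weight 6/275
  (X=0, W=3, Z=0, Y=0) weight 8/275
  (X=0, W=3, Z=3, Y=0) weight 6/275
  (X=0, W=4, Z=0, Y=0) weight 8/275
  (X=0, W=4, Z=3, Y=0) weight 6/275
  (X=0, W=5, Z=0, Y=0) weight 8/275
  (X=0, W=5, Z=3, Y=0) weight 6/275
  (X=1, W=2, Z=2, Y=0) weight 1/275
  … 3 more
Group by Z:
  weight(Z=0) = 32/275
  weight(Z=2) = 4/275
  weight(Z=3) = 24/275
Total weight = 32/275 + 4/275 + 24/275 = 12/55
P(Z=0 | obs) = 32/275 / 12/55 = 8/15
P(Z=2 | obs) = 4/275 / 12/55 = 1/15
P(Z=3 | obs) = 24/275 / 12/55 = 2/5

P(Z=0) = 8/15, P(Z=2) = 1/15, P(Z=3) = 2/5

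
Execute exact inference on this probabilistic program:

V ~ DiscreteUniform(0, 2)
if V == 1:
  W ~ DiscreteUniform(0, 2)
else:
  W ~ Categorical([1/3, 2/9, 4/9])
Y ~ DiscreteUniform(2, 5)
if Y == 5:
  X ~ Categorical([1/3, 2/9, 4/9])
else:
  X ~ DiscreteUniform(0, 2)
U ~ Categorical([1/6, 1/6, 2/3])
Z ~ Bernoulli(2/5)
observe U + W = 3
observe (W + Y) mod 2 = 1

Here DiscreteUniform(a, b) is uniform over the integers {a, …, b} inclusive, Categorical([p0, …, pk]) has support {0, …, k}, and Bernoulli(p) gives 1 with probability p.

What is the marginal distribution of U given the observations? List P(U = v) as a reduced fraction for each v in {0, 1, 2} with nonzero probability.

P(U=1) = 11/39, P(U=2) = 28/39

Enumerate traces; 72 have nonzero weight after conditioning:
  (V=0, W=1, Y=2, X=0, U=2, Z=0) weight 1/405
  (V=0, W=1, Y=2, X=0, U=2, Z=1) weight 2/1215
  (V=0, W=1, Y=2, X=1, U=2, Z=0) weight 1/405
  (V=0, W=1, Y=2, X=1, U=2, Z=1) weight 2/1215
  (V=0, W=1, Y=2, X=2, U=2, Z=0) weight 1/405
  (V=0, W=1, Y=2, X=2, U=2, Z=1) weight 2/1215
  (V=0, W=1, Y=4, X=0, U=2, Z=0) weight 1/405
  (V=0, W=1, Y=4, X=0, U=2, Z=1) weight 2/1215
  (V=0, W=2, Y=3, X=0, U=1, Z=0) weight 1/810
  … 63 more
Group by U:
  weight(U=1) = 11/324
  weight(U=2) = 7/81
Total weight = 11/324 + 7/81 = 13/108
P(U=1 | obs) = 11/324 / 13/108 = 11/39
P(U=2 | obs) = 7/81 / 13/108 = 28/39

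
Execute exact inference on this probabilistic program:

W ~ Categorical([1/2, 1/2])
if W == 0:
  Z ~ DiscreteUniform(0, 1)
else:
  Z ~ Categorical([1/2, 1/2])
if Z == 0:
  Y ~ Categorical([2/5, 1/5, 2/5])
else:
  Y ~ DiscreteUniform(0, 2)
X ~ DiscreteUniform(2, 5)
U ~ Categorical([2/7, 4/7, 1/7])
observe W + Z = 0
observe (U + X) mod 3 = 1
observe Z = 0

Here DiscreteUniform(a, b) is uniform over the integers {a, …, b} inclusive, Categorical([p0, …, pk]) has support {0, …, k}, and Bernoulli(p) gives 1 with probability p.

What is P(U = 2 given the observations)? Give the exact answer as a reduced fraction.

Enumerate traces; 12 have nonzero weight after conditioning:
  (W=0, Z=0, Y=0, X=2, U=2) weight 1/280
  (W=0, Z=0, Y=0, X=3, U=1) weight 1/70
  (W=0, Z=0, Y=0, X=4, U=0) weight 1/140
  (W=0, Z=0, Y=0, X=5, U=2) weight 1/280
  (W=0, Z=0, Y=1, X=2, U=2) weight 1/560
  (W=0, Z=0, Y=1, X=3, U=1) weight 1/140
  (W=0, Z=0, Y=1, X=4, U=0) weight 1/280
  (W=0, Z=0, Y=1, X=5, U=2) weight 1/560
  … 4 more
Group by U:
  weight(U=0) = 1/56
  weight(U=1) = 1/28
  weight(U=2) = 1/56
Total weight = 1/56 + 1/28 + 1/56 = 1/14
P(U=0 | obs) = 1/56 / 1/14 = 1/4
P(U=1 | obs) = 1/28 / 1/14 = 1/2
P(U=2 | obs) = 1/56 / 1/14 = 1/4

P(U = 2 | obs) = 1/4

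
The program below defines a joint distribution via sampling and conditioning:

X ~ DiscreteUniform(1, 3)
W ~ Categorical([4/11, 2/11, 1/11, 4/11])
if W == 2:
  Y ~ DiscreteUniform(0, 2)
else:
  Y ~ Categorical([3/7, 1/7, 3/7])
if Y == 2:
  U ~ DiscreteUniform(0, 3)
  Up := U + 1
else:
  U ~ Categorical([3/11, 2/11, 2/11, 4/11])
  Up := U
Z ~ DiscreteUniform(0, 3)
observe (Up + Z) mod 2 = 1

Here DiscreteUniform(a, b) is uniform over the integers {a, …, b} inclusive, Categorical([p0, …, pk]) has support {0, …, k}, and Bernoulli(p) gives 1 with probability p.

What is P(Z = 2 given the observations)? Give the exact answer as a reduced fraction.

Enumerate traces; 288 have nonzero weight after conditioning:
  (X=1, W=0, Y=0, U=0, Z=1) weight 3/847
  (X=1, W=0, Y=0, U=0, Z=3) weight 3/847
  (X=1, W=0, Y=0, U=1, Z=0) weight 2/847
  (X=1, W=0, Y=0, U=1, Z=2) weight 2/847
  (X=1, W=0, Y=0, U=2, Z=1) weight 2/847
  (X=1, W=0, Y=0, U=2, Z=3) weight 2/847
  (X=1, W=0, Y=0, U=3, Z=0) weight 4/847
  (X=1, W=0, Y=0, U=3, Z=2) weight 4/847
  … 280 more
Group by Z:
  weight(Z=0) = 2675/20328
  weight(Z=1) = 2407/20328
  weight(Z=2) = 2675/20328
  weight(Z=3) = 2407/20328
Total weight = 2675/20328 + 2407/20328 + 2675/20328 + 2407/20328 = 1/2
P(Z=0 | obs) = 2675/20328 / 1/2 = 2675/10164
P(Z=1 | obs) = 2407/20328 / 1/2 = 2407/10164
P(Z=2 | obs) = 2675/20328 / 1/2 = 2675/10164
P(Z=3 | obs) = 2407/20328 / 1/2 = 2407/10164

P(Z = 2 | obs) = 2675/10164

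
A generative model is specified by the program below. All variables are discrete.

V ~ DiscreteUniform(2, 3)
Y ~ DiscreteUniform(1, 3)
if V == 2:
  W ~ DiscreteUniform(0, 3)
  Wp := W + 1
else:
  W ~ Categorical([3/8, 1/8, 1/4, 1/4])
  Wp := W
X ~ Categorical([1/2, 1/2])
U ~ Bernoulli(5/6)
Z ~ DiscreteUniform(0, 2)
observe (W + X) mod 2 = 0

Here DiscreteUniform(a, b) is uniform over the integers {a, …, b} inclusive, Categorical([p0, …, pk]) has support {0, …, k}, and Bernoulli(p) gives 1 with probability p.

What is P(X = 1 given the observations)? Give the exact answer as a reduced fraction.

Enumerate traces; 144 have nonzero weight after conditioning:
  (V=2, Y=1, W=0, X=0, U=0, Z=0) weight 1/864
  (V=2, Y=1, W=0, X=0, U=0, Z=1) weight 1/864
  (V=2, Y=1, W=0, X=0, U=0, Z=2) weight 1/864
  (V=2, Y=1, W=0, X=0, U=1, Z=0) weight 5/864
  (V=2, Y=1, W=0, X=0, U=1, Z=1) weight 5/864
  (V=2, Y=1, W=0, X=0, U=1, Z=2) weight 5/864
  (V=2, Y=1, W=1, X=1, U=0, Z=0) weight 1/864
  (V=2, Y=1, W=1, X=1, U=0, Z=1) weight 1/864
  … 136 more
Group by X:
  weight(X=0) = 9/32
  weight(X=1) = 7/32
Total weight = 9/32 + 7/32 = 1/2
P(X=0 | obs) = 9/32 / 1/2 = 9/16
P(X=1 | obs) = 7/32 / 1/2 = 7/16

P(X = 1 | obs) = 7/16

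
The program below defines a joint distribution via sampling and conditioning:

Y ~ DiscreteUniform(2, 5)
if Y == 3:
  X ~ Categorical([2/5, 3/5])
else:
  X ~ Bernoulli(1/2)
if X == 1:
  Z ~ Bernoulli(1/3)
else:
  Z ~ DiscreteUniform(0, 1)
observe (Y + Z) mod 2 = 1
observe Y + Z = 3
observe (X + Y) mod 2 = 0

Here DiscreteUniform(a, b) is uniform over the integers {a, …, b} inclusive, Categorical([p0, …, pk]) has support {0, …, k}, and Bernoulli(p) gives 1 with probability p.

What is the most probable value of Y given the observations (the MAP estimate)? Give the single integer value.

argmax_v P(Y = v | obs) = 3

Enumerate traces; 2 have nonzero weight after conditioning:
  (Y=2, X=0, Z=1) weight 1/16
  (Y=3, X=1, Z=0) weight 1/10
Group by Y:
  weight(Y=2) = 1/16
  weight(Y=3) = 1/10
Total weight = 1/16 + 1/10 = 13/80
P(Y=2 | obs) = 1/16 / 13/80 = 5/13
P(Y=3 | obs) = 1/10 / 13/80 = 8/13
argmax = 3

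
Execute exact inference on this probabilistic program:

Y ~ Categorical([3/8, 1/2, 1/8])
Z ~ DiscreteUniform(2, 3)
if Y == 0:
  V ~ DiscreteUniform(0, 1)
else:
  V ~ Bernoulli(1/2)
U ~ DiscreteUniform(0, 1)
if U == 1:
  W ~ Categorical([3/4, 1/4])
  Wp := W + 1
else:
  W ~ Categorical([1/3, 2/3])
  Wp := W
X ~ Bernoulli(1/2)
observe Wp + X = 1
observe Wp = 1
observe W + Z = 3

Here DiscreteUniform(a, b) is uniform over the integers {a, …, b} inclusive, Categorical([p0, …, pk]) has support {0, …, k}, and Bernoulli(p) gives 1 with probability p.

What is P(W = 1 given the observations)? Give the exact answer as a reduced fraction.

Enumerate traces; 12 have nonzero weight after conditioning:
  (Y=0, Z=2, V=0, U=0, W=1, X=0) weight 1/64
  (Y=0, Z=2, V=1, U=0, W=1, X=0) weight 1/64
  (Y=0, Z=3, V=0, U=1, W=0, X=0) weight 9/512
  (Y=0, Z=3, V=1, U=1, W=0, X=0) weight 9/512
  (Y=1, Z=2, V=0, U=0, W=1, X=0) weight 1/48
  (Y=1, Z=2, V=1, U=0, W=1, X=0) weight 1/48
  (Y=1, Z=3, V=0, U=1, W=0, X=0) weight 3/128
  (Y=1, Z=3, V=1, U=1, W=0, X=0) weight 3/128
  … 4 more
Group by W:
  weight(W=0) = 3/32
  weight(W=1) = 1/12
Total weight = 3/32 + 1/12 = 17/96
P(W=0 | obs) = 3/32 / 17/96 = 9/17
P(W=1 | obs) = 1/12 / 17/96 = 8/17

P(W = 1 | obs) = 8/17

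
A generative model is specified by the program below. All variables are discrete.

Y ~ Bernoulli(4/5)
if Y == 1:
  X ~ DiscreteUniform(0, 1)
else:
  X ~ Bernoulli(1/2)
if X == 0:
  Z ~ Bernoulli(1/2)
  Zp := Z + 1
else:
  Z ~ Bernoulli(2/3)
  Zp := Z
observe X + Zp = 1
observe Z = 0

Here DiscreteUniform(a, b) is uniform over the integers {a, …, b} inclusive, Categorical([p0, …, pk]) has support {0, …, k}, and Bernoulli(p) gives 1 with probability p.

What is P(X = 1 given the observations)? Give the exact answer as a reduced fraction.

P(X = 1 | obs) = 2/5

Enumerate traces; 4 have nonzero weight after conditioning:
  (Y=0, X=0, Z=0) weight 1/20
  (Y=0, X=1, Z=0) weight 1/30
  (Y=1, X=0, Z=0) weight 1/5
  (Y=1, X=1, Z=0) weight 2/15
Group by X:
  weight(X=0) = 1/4
  weight(X=1) = 1/6
Total weight = 1/4 + 1/6 = 5/12
P(X=0 | obs) = 1/4 / 5/12 = 3/5
P(X=1 | obs) = 1/6 / 5/12 = 2/5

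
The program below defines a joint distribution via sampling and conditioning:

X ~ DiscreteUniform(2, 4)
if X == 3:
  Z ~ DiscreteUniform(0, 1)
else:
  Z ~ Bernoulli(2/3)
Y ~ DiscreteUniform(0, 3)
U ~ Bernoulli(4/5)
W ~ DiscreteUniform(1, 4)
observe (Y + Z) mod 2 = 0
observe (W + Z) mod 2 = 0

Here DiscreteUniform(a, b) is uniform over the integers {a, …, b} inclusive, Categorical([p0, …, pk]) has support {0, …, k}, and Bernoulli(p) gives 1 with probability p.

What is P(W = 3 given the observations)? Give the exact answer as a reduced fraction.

Enumerate traces; 48 have nonzero weight after conditioning:
  (X=2, Z=0, Y=0, U=0, W=2) weight 1/720
  (X=2, Z=0, Y=0, U=0, W=4) weight 1/720
  (X=2, Z=0, Y=0, U=1, W=2) weight 1/180
  (X=2, Z=0, Y=0, U=1, W=4) weight 1/180
  (X=2, Z=0, Y=2, U=0, W=2) weight 1/720
  (X=2, Z=0, Y=2, U=0, W=4) weight 1/720
  (X=2, Z=0, Y=2, U=1, W=2) weight 1/180
  (X=2, Z=0, Y=2, U=1, W=4) weight 1/180
  (X=2, Z=1, Y=1, U=0, W=1) weight 1/360
  (X=2, Z=1, Y=1, U=0, W=3) weight 1/360
  … 38 more
Group by W:
  weight(W=1) = 11/144
  weight(W=2) = 7/144
  weight(W=3) = 11/144
  weight(W=4) = 7/144
Total weight = 11/144 + 7/144 + 11/144 + 7/144 = 1/4
P(W=1 | obs) = 11/144 / 1/4 = 11/36
P(W=2 | obs) = 7/144 / 1/4 = 7/36
P(W=3 | obs) = 11/144 / 1/4 = 11/36
P(W=4 | obs) = 7/144 / 1/4 = 7/36

P(W = 3 | obs) = 11/36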